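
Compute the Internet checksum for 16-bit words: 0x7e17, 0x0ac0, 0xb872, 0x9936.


Sum all words (with carry folding):
+ 0x7e17 = 0x7e17
+ 0x0ac0 = 0x88d7
+ 0xb872 = 0x414a
+ 0x9936 = 0xda80
One's complement: ~0xda80
Checksum = 0x257f


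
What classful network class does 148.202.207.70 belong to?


First octet: 148
Binary: 10010100
10xxxxxx -> Class B (128-191)
Class B, default mask 255.255.0.0 (/16)


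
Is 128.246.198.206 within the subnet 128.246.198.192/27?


Subnet network: 128.246.198.192
Test IP AND mask: 128.246.198.192
Yes, 128.246.198.206 is in 128.246.198.192/27


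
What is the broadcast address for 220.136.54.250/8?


Network: 220.0.0.0/8
Host bits = 24
Set all host bits to 1:
Broadcast: 220.255.255.255


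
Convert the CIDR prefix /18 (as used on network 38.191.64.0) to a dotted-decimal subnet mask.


/18 means 18 network bits, 14 host bits
Binary: 11111111111111111100000000000000
Mask: 255.255.192.0


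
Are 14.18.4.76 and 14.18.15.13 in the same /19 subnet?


Mask: 255.255.224.0
14.18.4.76 AND mask = 14.18.0.0
14.18.15.13 AND mask = 14.18.0.0
Yes, same subnet (14.18.0.0)


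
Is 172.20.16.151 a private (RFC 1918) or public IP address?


RFC 1918 private ranges:
  10.0.0.0/8 (10.0.0.0 - 10.255.255.255)
  172.16.0.0/12 (172.16.0.0 - 172.31.255.255)
  192.168.0.0/16 (192.168.0.0 - 192.168.255.255)
Private (in 172.16.0.0/12)


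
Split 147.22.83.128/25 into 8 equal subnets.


New prefix = 25 + 3 = 28
Each subnet has 16 addresses
  147.22.83.128/28
  147.22.83.144/28
  147.22.83.160/28
  147.22.83.176/28
  147.22.83.192/28
  147.22.83.208/28
  147.22.83.224/28
  147.22.83.240/28
Subnets: 147.22.83.128/28, 147.22.83.144/28, 147.22.83.160/28, 147.22.83.176/28, 147.22.83.192/28, 147.22.83.208/28, 147.22.83.224/28, 147.22.83.240/28


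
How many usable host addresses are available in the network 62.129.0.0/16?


Host bits = 32 - 16 = 16
Total addresses = 2^16 = 65536
Usable = total - 2 (network and broadcast)
Usable hosts: 65534


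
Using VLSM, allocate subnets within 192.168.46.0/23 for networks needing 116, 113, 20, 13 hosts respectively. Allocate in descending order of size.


116 hosts -> /25 (126 usable): 192.168.46.0/25
113 hosts -> /25 (126 usable): 192.168.46.128/25
20 hosts -> /27 (30 usable): 192.168.47.0/27
13 hosts -> /28 (14 usable): 192.168.47.32/28
Allocation: 192.168.46.0/25 (116 hosts, 126 usable); 192.168.46.128/25 (113 hosts, 126 usable); 192.168.47.0/27 (20 hosts, 30 usable); 192.168.47.32/28 (13 hosts, 14 usable)


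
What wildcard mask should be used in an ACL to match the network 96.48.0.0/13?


Subnet mask: 255.248.0.0
Wildcard = 255.255.255.255 - subnet mask
255 - 255 = 0
255 - 248 = 7
255 - 0 = 255
255 - 0 = 255
Wildcard: 0.7.255.255


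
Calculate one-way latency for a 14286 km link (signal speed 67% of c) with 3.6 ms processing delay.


Speed = 0.67 * 3e5 km/s = 201000 km/s
Propagation delay = 14286 / 201000 = 0.0711 s = 71.0746 ms
Processing delay = 3.6 ms
Total one-way latency = 74.6746 ms


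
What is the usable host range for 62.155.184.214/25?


Network: 62.155.184.128
Broadcast: 62.155.184.255
First usable = network + 1
Last usable = broadcast - 1
Range: 62.155.184.129 to 62.155.184.254


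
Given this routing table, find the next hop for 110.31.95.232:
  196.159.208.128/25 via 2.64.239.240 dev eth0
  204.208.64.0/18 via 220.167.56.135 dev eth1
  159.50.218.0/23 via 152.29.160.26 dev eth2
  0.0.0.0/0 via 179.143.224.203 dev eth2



Longest prefix match for 110.31.95.232:
  /25 196.159.208.128: no
  /18 204.208.64.0: no
  /23 159.50.218.0: no
  /0 0.0.0.0: MATCH
Selected: next-hop 179.143.224.203 via eth2 (matched /0)


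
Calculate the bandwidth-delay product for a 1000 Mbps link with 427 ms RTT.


BDP = bandwidth * RTT
= 1000 Mbps * 427 ms
= 1000 * 1e6 * 427 / 1000 bits
= 427000000 bits
= 53375000 bytes
= 52124.0234 KB
BDP = 427000000 bits (53375000 bytes)


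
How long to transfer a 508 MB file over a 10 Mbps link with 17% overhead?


Effective throughput = 10 * (1 - 17/100) = 8.3 Mbps
File size in Mb = 508 * 8 = 4064 Mb
Time = 4064 / 8.3
Time = 489.6386 seconds


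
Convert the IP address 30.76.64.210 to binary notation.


30 = 00011110
76 = 01001100
64 = 01000000
210 = 11010010
Binary: 00011110.01001100.01000000.11010010


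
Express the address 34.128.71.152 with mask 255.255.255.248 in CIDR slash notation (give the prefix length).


Binary: 11111111.11111111.11111111.11111000
Count leading 1s
Prefix: /29


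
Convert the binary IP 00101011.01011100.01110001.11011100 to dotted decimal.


00101011 = 43
01011100 = 92
01110001 = 113
11011100 = 220
IP: 43.92.113.220


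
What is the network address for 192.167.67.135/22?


IP:   11000000.10100111.01000011.10000111
Mask: 11111111.11111111.11111100.00000000
AND operation:
Net:  11000000.10100111.01000000.00000000
Network: 192.167.64.0/22


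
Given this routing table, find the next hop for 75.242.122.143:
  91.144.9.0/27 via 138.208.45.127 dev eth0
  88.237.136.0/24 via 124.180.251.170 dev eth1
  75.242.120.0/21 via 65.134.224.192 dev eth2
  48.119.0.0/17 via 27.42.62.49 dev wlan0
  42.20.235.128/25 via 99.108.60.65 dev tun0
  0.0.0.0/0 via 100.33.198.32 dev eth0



Longest prefix match for 75.242.122.143:
  /27 91.144.9.0: no
  /24 88.237.136.0: no
  /21 75.242.120.0: MATCH
  /17 48.119.0.0: no
  /25 42.20.235.128: no
  /0 0.0.0.0: MATCH
Selected: next-hop 65.134.224.192 via eth2 (matched /21)


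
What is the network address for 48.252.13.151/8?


IP:   00110000.11111100.00001101.10010111
Mask: 11111111.00000000.00000000.00000000
AND operation:
Net:  00110000.00000000.00000000.00000000
Network: 48.0.0.0/8


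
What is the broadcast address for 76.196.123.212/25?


Network: 76.196.123.128/25
Host bits = 7
Set all host bits to 1:
Broadcast: 76.196.123.255


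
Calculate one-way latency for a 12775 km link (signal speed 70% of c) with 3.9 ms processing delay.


Speed = 0.7 * 3e5 km/s = 210000 km/s
Propagation delay = 12775 / 210000 = 0.0608 s = 60.8333 ms
Processing delay = 3.9 ms
Total one-way latency = 64.7333 ms


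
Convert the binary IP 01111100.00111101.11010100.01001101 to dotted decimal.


01111100 = 124
00111101 = 61
11010100 = 212
01001101 = 77
IP: 124.61.212.77


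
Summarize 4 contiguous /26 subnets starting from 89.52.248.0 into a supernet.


Original prefix: /26
Number of subnets: 4 = 2^2
New prefix = 26 - 2 = 24
Supernet: 89.52.248.0/24


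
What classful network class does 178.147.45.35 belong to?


First octet: 178
Binary: 10110010
10xxxxxx -> Class B (128-191)
Class B, default mask 255.255.0.0 (/16)


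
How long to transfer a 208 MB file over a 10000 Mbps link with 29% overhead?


Effective throughput = 10000 * (1 - 29/100) = 7100 Mbps
File size in Mb = 208 * 8 = 1664 Mb
Time = 1664 / 7100
Time = 0.2344 seconds


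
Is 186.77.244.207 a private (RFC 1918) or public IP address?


RFC 1918 private ranges:
  10.0.0.0/8 (10.0.0.0 - 10.255.255.255)
  172.16.0.0/12 (172.16.0.0 - 172.31.255.255)
  192.168.0.0/16 (192.168.0.0 - 192.168.255.255)
Public (not in any RFC 1918 range)


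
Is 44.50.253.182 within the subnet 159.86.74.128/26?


Subnet network: 159.86.74.128
Test IP AND mask: 44.50.253.128
No, 44.50.253.182 is not in 159.86.74.128/26


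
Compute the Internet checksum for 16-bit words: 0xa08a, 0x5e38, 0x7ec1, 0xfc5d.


Sum all words (with carry folding):
+ 0xa08a = 0xa08a
+ 0x5e38 = 0xfec2
+ 0x7ec1 = 0x7d84
+ 0xfc5d = 0x79e2
One's complement: ~0x79e2
Checksum = 0x861d


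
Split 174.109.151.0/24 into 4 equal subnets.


New prefix = 24 + 2 = 26
Each subnet has 64 addresses
  174.109.151.0/26
  174.109.151.64/26
  174.109.151.128/26
  174.109.151.192/26
Subnets: 174.109.151.0/26, 174.109.151.64/26, 174.109.151.128/26, 174.109.151.192/26


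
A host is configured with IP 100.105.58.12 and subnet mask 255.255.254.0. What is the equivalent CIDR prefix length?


Binary: 11111111.11111111.11111110.00000000
Count leading 1s
Prefix: /23


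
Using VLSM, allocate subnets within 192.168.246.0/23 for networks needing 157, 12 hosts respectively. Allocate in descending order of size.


157 hosts -> /24 (254 usable): 192.168.246.0/24
12 hosts -> /28 (14 usable): 192.168.247.0/28
Allocation: 192.168.246.0/24 (157 hosts, 254 usable); 192.168.247.0/28 (12 hosts, 14 usable)


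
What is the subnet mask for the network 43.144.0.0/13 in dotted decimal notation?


/13 means 13 network bits, 19 host bits
Binary: 11111111111110000000000000000000
Mask: 255.248.0.0


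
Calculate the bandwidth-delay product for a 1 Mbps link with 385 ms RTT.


BDP = bandwidth * RTT
= 1 Mbps * 385 ms
= 1 * 1e6 * 385 / 1000 bits
= 385000 bits
= 48125 bytes
= 46.9971 KB
BDP = 385000 bits (48125 bytes)


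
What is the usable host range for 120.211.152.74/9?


Network: 120.128.0.0
Broadcast: 120.255.255.255
First usable = network + 1
Last usable = broadcast - 1
Range: 120.128.0.1 to 120.255.255.254


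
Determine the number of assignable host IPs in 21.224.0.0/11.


Host bits = 32 - 11 = 21
Total addresses = 2^21 = 2097152
Usable = total - 2 (network and broadcast)
Usable hosts: 2097150


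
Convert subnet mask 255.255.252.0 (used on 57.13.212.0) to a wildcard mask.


Subnet mask: 255.255.252.0
Wildcard = 255.255.255.255 - subnet mask
255 - 255 = 0
255 - 255 = 0
255 - 252 = 3
255 - 0 = 255
Wildcard: 0.0.3.255


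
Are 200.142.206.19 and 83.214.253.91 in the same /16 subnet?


Mask: 255.255.0.0
200.142.206.19 AND mask = 200.142.0.0
83.214.253.91 AND mask = 83.214.0.0
No, different subnets (200.142.0.0 vs 83.214.0.0)


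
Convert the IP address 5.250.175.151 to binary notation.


5 = 00000101
250 = 11111010
175 = 10101111
151 = 10010111
Binary: 00000101.11111010.10101111.10010111


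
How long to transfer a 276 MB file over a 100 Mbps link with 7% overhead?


Effective throughput = 100 * (1 - 7/100) = 93 Mbps
File size in Mb = 276 * 8 = 2208 Mb
Time = 2208 / 93
Time = 23.7419 seconds


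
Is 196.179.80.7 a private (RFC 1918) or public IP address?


RFC 1918 private ranges:
  10.0.0.0/8 (10.0.0.0 - 10.255.255.255)
  172.16.0.0/12 (172.16.0.0 - 172.31.255.255)
  192.168.0.0/16 (192.168.0.0 - 192.168.255.255)
Public (not in any RFC 1918 range)


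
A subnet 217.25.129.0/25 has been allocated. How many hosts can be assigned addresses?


Host bits = 32 - 25 = 7
Total addresses = 2^7 = 128
Usable = total - 2 (network and broadcast)
Usable hosts: 126


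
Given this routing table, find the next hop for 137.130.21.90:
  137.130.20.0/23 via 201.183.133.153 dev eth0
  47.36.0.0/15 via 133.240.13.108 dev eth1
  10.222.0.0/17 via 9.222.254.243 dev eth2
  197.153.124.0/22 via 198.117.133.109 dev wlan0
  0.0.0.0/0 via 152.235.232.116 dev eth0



Longest prefix match for 137.130.21.90:
  /23 137.130.20.0: MATCH
  /15 47.36.0.0: no
  /17 10.222.0.0: no
  /22 197.153.124.0: no
  /0 0.0.0.0: MATCH
Selected: next-hop 201.183.133.153 via eth0 (matched /23)


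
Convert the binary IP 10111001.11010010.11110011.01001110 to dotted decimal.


10111001 = 185
11010010 = 210
11110011 = 243
01001110 = 78
IP: 185.210.243.78


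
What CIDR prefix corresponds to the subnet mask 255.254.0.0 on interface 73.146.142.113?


Binary: 11111111.11111110.00000000.00000000
Count leading 1s
Prefix: /15


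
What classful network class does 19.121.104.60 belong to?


First octet: 19
Binary: 00010011
0xxxxxxx -> Class A (1-126)
Class A, default mask 255.0.0.0 (/8)


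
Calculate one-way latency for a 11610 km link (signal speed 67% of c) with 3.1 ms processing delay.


Speed = 0.67 * 3e5 km/s = 201000 km/s
Propagation delay = 11610 / 201000 = 0.0578 s = 57.7612 ms
Processing delay = 3.1 ms
Total one-way latency = 60.8612 ms


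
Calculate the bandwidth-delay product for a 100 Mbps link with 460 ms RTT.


BDP = bandwidth * RTT
= 100 Mbps * 460 ms
= 100 * 1e6 * 460 / 1000 bits
= 46000000 bits
= 5750000 bytes
= 5615.2344 KB
BDP = 46000000 bits (5750000 bytes)


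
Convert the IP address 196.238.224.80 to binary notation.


196 = 11000100
238 = 11101110
224 = 11100000
80 = 01010000
Binary: 11000100.11101110.11100000.01010000


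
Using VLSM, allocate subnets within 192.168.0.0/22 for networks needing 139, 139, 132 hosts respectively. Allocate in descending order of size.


139 hosts -> /24 (254 usable): 192.168.0.0/24
139 hosts -> /24 (254 usable): 192.168.1.0/24
132 hosts -> /24 (254 usable): 192.168.2.0/24
Allocation: 192.168.0.0/24 (139 hosts, 254 usable); 192.168.1.0/24 (139 hosts, 254 usable); 192.168.2.0/24 (132 hosts, 254 usable)


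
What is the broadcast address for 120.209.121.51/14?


Network: 120.208.0.0/14
Host bits = 18
Set all host bits to 1:
Broadcast: 120.211.255.255


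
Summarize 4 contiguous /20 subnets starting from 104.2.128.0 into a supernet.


Original prefix: /20
Number of subnets: 4 = 2^2
New prefix = 20 - 2 = 18
Supernet: 104.2.128.0/18


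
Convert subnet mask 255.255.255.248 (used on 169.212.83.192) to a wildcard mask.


Subnet mask: 255.255.255.248
Wildcard = 255.255.255.255 - subnet mask
255 - 255 = 0
255 - 255 = 0
255 - 255 = 0
255 - 248 = 7
Wildcard: 0.0.0.7


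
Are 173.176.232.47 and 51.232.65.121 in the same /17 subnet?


Mask: 255.255.128.0
173.176.232.47 AND mask = 173.176.128.0
51.232.65.121 AND mask = 51.232.0.0
No, different subnets (173.176.128.0 vs 51.232.0.0)


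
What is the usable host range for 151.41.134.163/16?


Network: 151.41.0.0
Broadcast: 151.41.255.255
First usable = network + 1
Last usable = broadcast - 1
Range: 151.41.0.1 to 151.41.255.254


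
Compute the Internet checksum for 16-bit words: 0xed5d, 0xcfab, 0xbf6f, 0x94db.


Sum all words (with carry folding):
+ 0xed5d = 0xed5d
+ 0xcfab = 0xbd09
+ 0xbf6f = 0x7c79
+ 0x94db = 0x1155
One's complement: ~0x1155
Checksum = 0xeeaa


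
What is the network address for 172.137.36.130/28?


IP:   10101100.10001001.00100100.10000010
Mask: 11111111.11111111.11111111.11110000
AND operation:
Net:  10101100.10001001.00100100.10000000
Network: 172.137.36.128/28


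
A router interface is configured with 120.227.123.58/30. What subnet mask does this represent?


/30 means 30 network bits, 2 host bits
Binary: 11111111111111111111111111111100
Mask: 255.255.255.252


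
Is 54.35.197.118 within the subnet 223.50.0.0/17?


Subnet network: 223.50.0.0
Test IP AND mask: 54.35.128.0
No, 54.35.197.118 is not in 223.50.0.0/17


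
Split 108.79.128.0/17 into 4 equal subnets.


New prefix = 17 + 2 = 19
Each subnet has 8192 addresses
  108.79.128.0/19
  108.79.160.0/19
  108.79.192.0/19
  108.79.224.0/19
Subnets: 108.79.128.0/19, 108.79.160.0/19, 108.79.192.0/19, 108.79.224.0/19


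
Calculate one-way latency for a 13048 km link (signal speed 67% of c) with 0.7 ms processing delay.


Speed = 0.67 * 3e5 km/s = 201000 km/s
Propagation delay = 13048 / 201000 = 0.0649 s = 64.9154 ms
Processing delay = 0.7 ms
Total one-way latency = 65.6154 ms


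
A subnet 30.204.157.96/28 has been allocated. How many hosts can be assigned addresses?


Host bits = 32 - 28 = 4
Total addresses = 2^4 = 16
Usable = total - 2 (network and broadcast)
Usable hosts: 14


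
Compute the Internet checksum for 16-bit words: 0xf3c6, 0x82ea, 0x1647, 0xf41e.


Sum all words (with carry folding):
+ 0xf3c6 = 0xf3c6
+ 0x82ea = 0x76b1
+ 0x1647 = 0x8cf8
+ 0xf41e = 0x8117
One's complement: ~0x8117
Checksum = 0x7ee8


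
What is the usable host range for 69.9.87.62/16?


Network: 69.9.0.0
Broadcast: 69.9.255.255
First usable = network + 1
Last usable = broadcast - 1
Range: 69.9.0.1 to 69.9.255.254


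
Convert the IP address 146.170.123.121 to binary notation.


146 = 10010010
170 = 10101010
123 = 01111011
121 = 01111001
Binary: 10010010.10101010.01111011.01111001


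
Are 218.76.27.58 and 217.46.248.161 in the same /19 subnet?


Mask: 255.255.224.0
218.76.27.58 AND mask = 218.76.0.0
217.46.248.161 AND mask = 217.46.224.0
No, different subnets (218.76.0.0 vs 217.46.224.0)


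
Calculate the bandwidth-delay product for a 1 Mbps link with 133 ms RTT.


BDP = bandwidth * RTT
= 1 Mbps * 133 ms
= 1 * 1e6 * 133 / 1000 bits
= 133000 bits
= 16625 bytes
= 16.2354 KB
BDP = 133000 bits (16625 bytes)


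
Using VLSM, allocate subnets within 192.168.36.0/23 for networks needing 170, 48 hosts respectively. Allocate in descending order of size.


170 hosts -> /24 (254 usable): 192.168.36.0/24
48 hosts -> /26 (62 usable): 192.168.37.0/26
Allocation: 192.168.36.0/24 (170 hosts, 254 usable); 192.168.37.0/26 (48 hosts, 62 usable)


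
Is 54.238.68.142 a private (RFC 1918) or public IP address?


RFC 1918 private ranges:
  10.0.0.0/8 (10.0.0.0 - 10.255.255.255)
  172.16.0.0/12 (172.16.0.0 - 172.31.255.255)
  192.168.0.0/16 (192.168.0.0 - 192.168.255.255)
Public (not in any RFC 1918 range)


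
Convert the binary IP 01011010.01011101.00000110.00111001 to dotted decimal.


01011010 = 90
01011101 = 93
00000110 = 6
00111001 = 57
IP: 90.93.6.57


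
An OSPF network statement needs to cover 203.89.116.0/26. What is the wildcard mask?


Subnet mask: 255.255.255.192
Wildcard = 255.255.255.255 - subnet mask
255 - 255 = 0
255 - 255 = 0
255 - 255 = 0
255 - 192 = 63
Wildcard: 0.0.0.63


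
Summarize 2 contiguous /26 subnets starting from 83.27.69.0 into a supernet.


Original prefix: /26
Number of subnets: 2 = 2^1
New prefix = 26 - 1 = 25
Supernet: 83.27.69.0/25


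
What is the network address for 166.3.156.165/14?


IP:   10100110.00000011.10011100.10100101
Mask: 11111111.11111100.00000000.00000000
AND operation:
Net:  10100110.00000000.00000000.00000000
Network: 166.0.0.0/14


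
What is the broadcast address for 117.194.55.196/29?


Network: 117.194.55.192/29
Host bits = 3
Set all host bits to 1:
Broadcast: 117.194.55.199


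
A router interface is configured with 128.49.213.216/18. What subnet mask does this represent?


/18 means 18 network bits, 14 host bits
Binary: 11111111111111111100000000000000
Mask: 255.255.192.0


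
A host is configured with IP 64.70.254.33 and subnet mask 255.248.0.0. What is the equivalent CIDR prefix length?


Binary: 11111111.11111000.00000000.00000000
Count leading 1s
Prefix: /13


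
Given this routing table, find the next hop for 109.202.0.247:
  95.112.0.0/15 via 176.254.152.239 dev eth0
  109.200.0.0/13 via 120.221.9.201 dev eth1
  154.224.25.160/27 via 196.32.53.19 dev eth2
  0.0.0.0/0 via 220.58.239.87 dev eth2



Longest prefix match for 109.202.0.247:
  /15 95.112.0.0: no
  /13 109.200.0.0: MATCH
  /27 154.224.25.160: no
  /0 0.0.0.0: MATCH
Selected: next-hop 120.221.9.201 via eth1 (matched /13)


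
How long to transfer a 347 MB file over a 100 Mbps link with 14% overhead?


Effective throughput = 100 * (1 - 14/100) = 86 Mbps
File size in Mb = 347 * 8 = 2776 Mb
Time = 2776 / 86
Time = 32.2791 seconds


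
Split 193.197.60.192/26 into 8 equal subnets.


New prefix = 26 + 3 = 29
Each subnet has 8 addresses
  193.197.60.192/29
  193.197.60.200/29
  193.197.60.208/29
  193.197.60.216/29
  193.197.60.224/29
  193.197.60.232/29
  193.197.60.240/29
  193.197.60.248/29
Subnets: 193.197.60.192/29, 193.197.60.200/29, 193.197.60.208/29, 193.197.60.216/29, 193.197.60.224/29, 193.197.60.232/29, 193.197.60.240/29, 193.197.60.248/29


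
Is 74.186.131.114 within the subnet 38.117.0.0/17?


Subnet network: 38.117.0.0
Test IP AND mask: 74.186.128.0
No, 74.186.131.114 is not in 38.117.0.0/17


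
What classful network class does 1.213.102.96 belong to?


First octet: 1
Binary: 00000001
0xxxxxxx -> Class A (1-126)
Class A, default mask 255.0.0.0 (/8)


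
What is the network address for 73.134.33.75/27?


IP:   01001001.10000110.00100001.01001011
Mask: 11111111.11111111.11111111.11100000
AND operation:
Net:  01001001.10000110.00100001.01000000
Network: 73.134.33.64/27


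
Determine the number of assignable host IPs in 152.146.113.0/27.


Host bits = 32 - 27 = 5
Total addresses = 2^5 = 32
Usable = total - 2 (network and broadcast)
Usable hosts: 30


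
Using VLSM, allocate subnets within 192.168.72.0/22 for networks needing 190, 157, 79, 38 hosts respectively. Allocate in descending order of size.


190 hosts -> /24 (254 usable): 192.168.72.0/24
157 hosts -> /24 (254 usable): 192.168.73.0/24
79 hosts -> /25 (126 usable): 192.168.74.0/25
38 hosts -> /26 (62 usable): 192.168.74.128/26
Allocation: 192.168.72.0/24 (190 hosts, 254 usable); 192.168.73.0/24 (157 hosts, 254 usable); 192.168.74.0/25 (79 hosts, 126 usable); 192.168.74.128/26 (38 hosts, 62 usable)


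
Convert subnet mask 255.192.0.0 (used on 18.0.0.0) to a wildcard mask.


Subnet mask: 255.192.0.0
Wildcard = 255.255.255.255 - subnet mask
255 - 255 = 0
255 - 192 = 63
255 - 0 = 255
255 - 0 = 255
Wildcard: 0.63.255.255


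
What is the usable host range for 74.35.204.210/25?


Network: 74.35.204.128
Broadcast: 74.35.204.255
First usable = network + 1
Last usable = broadcast - 1
Range: 74.35.204.129 to 74.35.204.254


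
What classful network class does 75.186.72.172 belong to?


First octet: 75
Binary: 01001011
0xxxxxxx -> Class A (1-126)
Class A, default mask 255.0.0.0 (/8)


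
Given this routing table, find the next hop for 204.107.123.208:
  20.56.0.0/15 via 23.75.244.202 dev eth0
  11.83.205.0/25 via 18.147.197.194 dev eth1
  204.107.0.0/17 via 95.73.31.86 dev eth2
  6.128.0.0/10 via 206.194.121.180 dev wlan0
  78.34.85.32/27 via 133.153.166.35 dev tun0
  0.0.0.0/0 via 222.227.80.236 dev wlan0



Longest prefix match for 204.107.123.208:
  /15 20.56.0.0: no
  /25 11.83.205.0: no
  /17 204.107.0.0: MATCH
  /10 6.128.0.0: no
  /27 78.34.85.32: no
  /0 0.0.0.0: MATCH
Selected: next-hop 95.73.31.86 via eth2 (matched /17)


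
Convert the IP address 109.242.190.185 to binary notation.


109 = 01101101
242 = 11110010
190 = 10111110
185 = 10111001
Binary: 01101101.11110010.10111110.10111001


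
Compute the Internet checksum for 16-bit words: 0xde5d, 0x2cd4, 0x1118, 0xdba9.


Sum all words (with carry folding):
+ 0xde5d = 0xde5d
+ 0x2cd4 = 0x0b32
+ 0x1118 = 0x1c4a
+ 0xdba9 = 0xf7f3
One's complement: ~0xf7f3
Checksum = 0x080c


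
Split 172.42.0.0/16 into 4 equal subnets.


New prefix = 16 + 2 = 18
Each subnet has 16384 addresses
  172.42.0.0/18
  172.42.64.0/18
  172.42.128.0/18
  172.42.192.0/18
Subnets: 172.42.0.0/18, 172.42.64.0/18, 172.42.128.0/18, 172.42.192.0/18


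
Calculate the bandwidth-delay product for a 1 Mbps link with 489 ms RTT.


BDP = bandwidth * RTT
= 1 Mbps * 489 ms
= 1 * 1e6 * 489 / 1000 bits
= 489000 bits
= 61125 bytes
= 59.6924 KB
BDP = 489000 bits (61125 bytes)


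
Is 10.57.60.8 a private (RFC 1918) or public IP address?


RFC 1918 private ranges:
  10.0.0.0/8 (10.0.0.0 - 10.255.255.255)
  172.16.0.0/12 (172.16.0.0 - 172.31.255.255)
  192.168.0.0/16 (192.168.0.0 - 192.168.255.255)
Private (in 10.0.0.0/8)


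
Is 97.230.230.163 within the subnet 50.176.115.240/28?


Subnet network: 50.176.115.240
Test IP AND mask: 97.230.230.160
No, 97.230.230.163 is not in 50.176.115.240/28


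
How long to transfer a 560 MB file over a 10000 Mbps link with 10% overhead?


Effective throughput = 10000 * (1 - 10/100) = 9000 Mbps
File size in Mb = 560 * 8 = 4480 Mb
Time = 4480 / 9000
Time = 0.4978 seconds


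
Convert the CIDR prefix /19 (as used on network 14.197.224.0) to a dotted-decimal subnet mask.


/19 means 19 network bits, 13 host bits
Binary: 11111111111111111110000000000000
Mask: 255.255.224.0


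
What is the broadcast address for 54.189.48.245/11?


Network: 54.160.0.0/11
Host bits = 21
Set all host bits to 1:
Broadcast: 54.191.255.255


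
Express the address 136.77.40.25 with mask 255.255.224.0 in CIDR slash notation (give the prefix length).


Binary: 11111111.11111111.11100000.00000000
Count leading 1s
Prefix: /19


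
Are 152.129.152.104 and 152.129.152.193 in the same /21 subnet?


Mask: 255.255.248.0
152.129.152.104 AND mask = 152.129.152.0
152.129.152.193 AND mask = 152.129.152.0
Yes, same subnet (152.129.152.0)


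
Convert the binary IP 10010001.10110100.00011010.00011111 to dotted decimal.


10010001 = 145
10110100 = 180
00011010 = 26
00011111 = 31
IP: 145.180.26.31


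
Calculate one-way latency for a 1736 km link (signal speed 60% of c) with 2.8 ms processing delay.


Speed = 0.6 * 3e5 km/s = 180000 km/s
Propagation delay = 1736 / 180000 = 0.0096 s = 9.6444 ms
Processing delay = 2.8 ms
Total one-way latency = 12.4444 ms


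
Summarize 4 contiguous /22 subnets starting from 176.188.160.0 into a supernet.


Original prefix: /22
Number of subnets: 4 = 2^2
New prefix = 22 - 2 = 20
Supernet: 176.188.160.0/20


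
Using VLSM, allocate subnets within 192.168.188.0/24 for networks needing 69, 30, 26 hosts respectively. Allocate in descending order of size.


69 hosts -> /25 (126 usable): 192.168.188.0/25
30 hosts -> /27 (30 usable): 192.168.188.128/27
26 hosts -> /27 (30 usable): 192.168.188.160/27
Allocation: 192.168.188.0/25 (69 hosts, 126 usable); 192.168.188.128/27 (30 hosts, 30 usable); 192.168.188.160/27 (26 hosts, 30 usable)


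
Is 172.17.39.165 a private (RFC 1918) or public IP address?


RFC 1918 private ranges:
  10.0.0.0/8 (10.0.0.0 - 10.255.255.255)
  172.16.0.0/12 (172.16.0.0 - 172.31.255.255)
  192.168.0.0/16 (192.168.0.0 - 192.168.255.255)
Private (in 172.16.0.0/12)


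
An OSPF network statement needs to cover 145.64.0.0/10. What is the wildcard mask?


Subnet mask: 255.192.0.0
Wildcard = 255.255.255.255 - subnet mask
255 - 255 = 0
255 - 192 = 63
255 - 0 = 255
255 - 0 = 255
Wildcard: 0.63.255.255


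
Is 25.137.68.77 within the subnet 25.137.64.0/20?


Subnet network: 25.137.64.0
Test IP AND mask: 25.137.64.0
Yes, 25.137.68.77 is in 25.137.64.0/20


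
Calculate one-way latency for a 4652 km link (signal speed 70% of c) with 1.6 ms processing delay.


Speed = 0.7 * 3e5 km/s = 210000 km/s
Propagation delay = 4652 / 210000 = 0.0222 s = 22.1524 ms
Processing delay = 1.6 ms
Total one-way latency = 23.7524 ms


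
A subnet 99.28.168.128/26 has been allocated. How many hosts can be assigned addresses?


Host bits = 32 - 26 = 6
Total addresses = 2^6 = 64
Usable = total - 2 (network and broadcast)
Usable hosts: 62


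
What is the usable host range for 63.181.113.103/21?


Network: 63.181.112.0
Broadcast: 63.181.119.255
First usable = network + 1
Last usable = broadcast - 1
Range: 63.181.112.1 to 63.181.119.254


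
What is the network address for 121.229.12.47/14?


IP:   01111001.11100101.00001100.00101111
Mask: 11111111.11111100.00000000.00000000
AND operation:
Net:  01111001.11100100.00000000.00000000
Network: 121.228.0.0/14


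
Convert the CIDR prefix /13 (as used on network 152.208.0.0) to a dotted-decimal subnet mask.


/13 means 13 network bits, 19 host bits
Binary: 11111111111110000000000000000000
Mask: 255.248.0.0


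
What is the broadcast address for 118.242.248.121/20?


Network: 118.242.240.0/20
Host bits = 12
Set all host bits to 1:
Broadcast: 118.242.255.255


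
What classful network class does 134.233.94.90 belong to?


First octet: 134
Binary: 10000110
10xxxxxx -> Class B (128-191)
Class B, default mask 255.255.0.0 (/16)


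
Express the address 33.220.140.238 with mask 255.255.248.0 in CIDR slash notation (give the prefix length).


Binary: 11111111.11111111.11111000.00000000
Count leading 1s
Prefix: /21


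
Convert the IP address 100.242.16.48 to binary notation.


100 = 01100100
242 = 11110010
16 = 00010000
48 = 00110000
Binary: 01100100.11110010.00010000.00110000


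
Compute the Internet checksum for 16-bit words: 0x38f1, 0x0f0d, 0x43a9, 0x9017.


Sum all words (with carry folding):
+ 0x38f1 = 0x38f1
+ 0x0f0d = 0x47fe
+ 0x43a9 = 0x8ba7
+ 0x9017 = 0x1bbf
One's complement: ~0x1bbf
Checksum = 0xe440


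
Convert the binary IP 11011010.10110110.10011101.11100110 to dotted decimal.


11011010 = 218
10110110 = 182
10011101 = 157
11100110 = 230
IP: 218.182.157.230


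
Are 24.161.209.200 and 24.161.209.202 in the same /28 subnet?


Mask: 255.255.255.240
24.161.209.200 AND mask = 24.161.209.192
24.161.209.202 AND mask = 24.161.209.192
Yes, same subnet (24.161.209.192)


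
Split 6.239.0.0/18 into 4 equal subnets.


New prefix = 18 + 2 = 20
Each subnet has 4096 addresses
  6.239.0.0/20
  6.239.16.0/20
  6.239.32.0/20
  6.239.48.0/20
Subnets: 6.239.0.0/20, 6.239.16.0/20, 6.239.32.0/20, 6.239.48.0/20


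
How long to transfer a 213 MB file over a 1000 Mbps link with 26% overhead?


Effective throughput = 1000 * (1 - 26/100) = 740 Mbps
File size in Mb = 213 * 8 = 1704 Mb
Time = 1704 / 740
Time = 2.3027 seconds


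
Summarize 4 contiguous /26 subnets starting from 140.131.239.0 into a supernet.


Original prefix: /26
Number of subnets: 4 = 2^2
New prefix = 26 - 2 = 24
Supernet: 140.131.239.0/24


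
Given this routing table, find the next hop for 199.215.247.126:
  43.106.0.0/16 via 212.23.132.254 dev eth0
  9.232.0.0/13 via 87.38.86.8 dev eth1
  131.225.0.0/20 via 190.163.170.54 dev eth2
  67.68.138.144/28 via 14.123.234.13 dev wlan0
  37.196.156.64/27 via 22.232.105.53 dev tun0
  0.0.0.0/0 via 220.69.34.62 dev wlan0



Longest prefix match for 199.215.247.126:
  /16 43.106.0.0: no
  /13 9.232.0.0: no
  /20 131.225.0.0: no
  /28 67.68.138.144: no
  /27 37.196.156.64: no
  /0 0.0.0.0: MATCH
Selected: next-hop 220.69.34.62 via wlan0 (matched /0)


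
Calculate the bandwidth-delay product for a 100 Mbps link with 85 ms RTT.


BDP = bandwidth * RTT
= 100 Mbps * 85 ms
= 100 * 1e6 * 85 / 1000 bits
= 8500000 bits
= 1062500 bytes
= 1037.5977 KB
BDP = 8500000 bits (1062500 bytes)


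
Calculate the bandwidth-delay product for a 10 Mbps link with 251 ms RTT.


BDP = bandwidth * RTT
= 10 Mbps * 251 ms
= 10 * 1e6 * 251 / 1000 bits
= 2510000 bits
= 313750 bytes
= 306.3965 KB
BDP = 2510000 bits (313750 bytes)


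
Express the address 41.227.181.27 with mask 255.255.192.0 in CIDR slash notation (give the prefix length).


Binary: 11111111.11111111.11000000.00000000
Count leading 1s
Prefix: /18


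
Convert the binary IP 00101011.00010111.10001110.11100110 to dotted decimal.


00101011 = 43
00010111 = 23
10001110 = 142
11100110 = 230
IP: 43.23.142.230


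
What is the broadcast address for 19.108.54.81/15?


Network: 19.108.0.0/15
Host bits = 17
Set all host bits to 1:
Broadcast: 19.109.255.255


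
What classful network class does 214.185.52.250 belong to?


First octet: 214
Binary: 11010110
110xxxxx -> Class C (192-223)
Class C, default mask 255.255.255.0 (/24)


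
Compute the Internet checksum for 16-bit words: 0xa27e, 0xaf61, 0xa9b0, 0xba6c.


Sum all words (with carry folding):
+ 0xa27e = 0xa27e
+ 0xaf61 = 0x51e0
+ 0xa9b0 = 0xfb90
+ 0xba6c = 0xb5fd
One's complement: ~0xb5fd
Checksum = 0x4a02


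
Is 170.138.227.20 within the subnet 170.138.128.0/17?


Subnet network: 170.138.128.0
Test IP AND mask: 170.138.128.0
Yes, 170.138.227.20 is in 170.138.128.0/17


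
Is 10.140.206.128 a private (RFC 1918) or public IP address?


RFC 1918 private ranges:
  10.0.0.0/8 (10.0.0.0 - 10.255.255.255)
  172.16.0.0/12 (172.16.0.0 - 172.31.255.255)
  192.168.0.0/16 (192.168.0.0 - 192.168.255.255)
Private (in 10.0.0.0/8)


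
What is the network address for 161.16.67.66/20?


IP:   10100001.00010000.01000011.01000010
Mask: 11111111.11111111.11110000.00000000
AND operation:
Net:  10100001.00010000.01000000.00000000
Network: 161.16.64.0/20


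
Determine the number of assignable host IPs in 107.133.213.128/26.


Host bits = 32 - 26 = 6
Total addresses = 2^6 = 64
Usable = total - 2 (network and broadcast)
Usable hosts: 62


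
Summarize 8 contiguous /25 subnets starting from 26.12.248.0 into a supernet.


Original prefix: /25
Number of subnets: 8 = 2^3
New prefix = 25 - 3 = 22
Supernet: 26.12.248.0/22


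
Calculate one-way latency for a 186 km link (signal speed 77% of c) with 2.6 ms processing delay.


Speed = 0.77 * 3e5 km/s = 231000 km/s
Propagation delay = 186 / 231000 = 0.0008 s = 0.8052 ms
Processing delay = 2.6 ms
Total one-way latency = 3.4052 ms


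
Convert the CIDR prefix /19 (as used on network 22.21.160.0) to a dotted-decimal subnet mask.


/19 means 19 network bits, 13 host bits
Binary: 11111111111111111110000000000000
Mask: 255.255.224.0


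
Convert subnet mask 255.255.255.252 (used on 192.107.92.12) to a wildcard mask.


Subnet mask: 255.255.255.252
Wildcard = 255.255.255.255 - subnet mask
255 - 255 = 0
255 - 255 = 0
255 - 255 = 0
255 - 252 = 3
Wildcard: 0.0.0.3


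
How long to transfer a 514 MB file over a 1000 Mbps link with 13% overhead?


Effective throughput = 1000 * (1 - 13/100) = 870 Mbps
File size in Mb = 514 * 8 = 4112 Mb
Time = 4112 / 870
Time = 4.7264 seconds


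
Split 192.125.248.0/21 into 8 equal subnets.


New prefix = 21 + 3 = 24
Each subnet has 256 addresses
  192.125.248.0/24
  192.125.249.0/24
  192.125.250.0/24
  192.125.251.0/24
  192.125.252.0/24
  192.125.253.0/24
  192.125.254.0/24
  192.125.255.0/24
Subnets: 192.125.248.0/24, 192.125.249.0/24, 192.125.250.0/24, 192.125.251.0/24, 192.125.252.0/24, 192.125.253.0/24, 192.125.254.0/24, 192.125.255.0/24


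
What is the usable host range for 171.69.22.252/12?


Network: 171.64.0.0
Broadcast: 171.79.255.255
First usable = network + 1
Last usable = broadcast - 1
Range: 171.64.0.1 to 171.79.255.254


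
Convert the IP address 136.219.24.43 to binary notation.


136 = 10001000
219 = 11011011
24 = 00011000
43 = 00101011
Binary: 10001000.11011011.00011000.00101011


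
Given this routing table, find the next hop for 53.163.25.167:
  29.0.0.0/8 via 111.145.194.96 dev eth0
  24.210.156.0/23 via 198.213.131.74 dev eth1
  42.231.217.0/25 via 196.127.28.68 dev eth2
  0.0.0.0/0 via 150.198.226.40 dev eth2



Longest prefix match for 53.163.25.167:
  /8 29.0.0.0: no
  /23 24.210.156.0: no
  /25 42.231.217.0: no
  /0 0.0.0.0: MATCH
Selected: next-hop 150.198.226.40 via eth2 (matched /0)


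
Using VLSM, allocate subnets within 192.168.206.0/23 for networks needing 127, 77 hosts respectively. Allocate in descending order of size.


127 hosts -> /24 (254 usable): 192.168.206.0/24
77 hosts -> /25 (126 usable): 192.168.207.0/25
Allocation: 192.168.206.0/24 (127 hosts, 254 usable); 192.168.207.0/25 (77 hosts, 126 usable)


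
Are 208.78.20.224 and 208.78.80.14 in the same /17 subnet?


Mask: 255.255.128.0
208.78.20.224 AND mask = 208.78.0.0
208.78.80.14 AND mask = 208.78.0.0
Yes, same subnet (208.78.0.0)


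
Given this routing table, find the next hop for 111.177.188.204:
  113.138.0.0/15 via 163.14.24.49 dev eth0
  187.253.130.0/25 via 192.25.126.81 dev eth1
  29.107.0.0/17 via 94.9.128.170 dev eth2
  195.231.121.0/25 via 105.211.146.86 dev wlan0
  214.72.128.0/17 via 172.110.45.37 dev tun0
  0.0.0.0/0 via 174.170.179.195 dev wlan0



Longest prefix match for 111.177.188.204:
  /15 113.138.0.0: no
  /25 187.253.130.0: no
  /17 29.107.0.0: no
  /25 195.231.121.0: no
  /17 214.72.128.0: no
  /0 0.0.0.0: MATCH
Selected: next-hop 174.170.179.195 via wlan0 (matched /0)


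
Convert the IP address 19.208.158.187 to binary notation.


19 = 00010011
208 = 11010000
158 = 10011110
187 = 10111011
Binary: 00010011.11010000.10011110.10111011


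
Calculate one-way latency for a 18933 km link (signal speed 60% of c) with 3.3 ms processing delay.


Speed = 0.6 * 3e5 km/s = 180000 km/s
Propagation delay = 18933 / 180000 = 0.1052 s = 105.1833 ms
Processing delay = 3.3 ms
Total one-way latency = 108.4833 ms


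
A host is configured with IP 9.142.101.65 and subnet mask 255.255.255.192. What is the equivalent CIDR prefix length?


Binary: 11111111.11111111.11111111.11000000
Count leading 1s
Prefix: /26


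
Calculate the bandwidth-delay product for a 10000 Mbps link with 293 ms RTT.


BDP = bandwidth * RTT
= 10000 Mbps * 293 ms
= 10000 * 1e6 * 293 / 1000 bits
= 2930000000 bits
= 366250000 bytes
= 357666.0156 KB
BDP = 2930000000 bits (366250000 bytes)


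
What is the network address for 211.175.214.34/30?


IP:   11010011.10101111.11010110.00100010
Mask: 11111111.11111111.11111111.11111100
AND operation:
Net:  11010011.10101111.11010110.00100000
Network: 211.175.214.32/30


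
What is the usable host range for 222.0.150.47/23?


Network: 222.0.150.0
Broadcast: 222.0.151.255
First usable = network + 1
Last usable = broadcast - 1
Range: 222.0.150.1 to 222.0.151.254


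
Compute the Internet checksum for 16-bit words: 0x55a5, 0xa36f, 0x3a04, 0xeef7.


Sum all words (with carry folding):
+ 0x55a5 = 0x55a5
+ 0xa36f = 0xf914
+ 0x3a04 = 0x3319
+ 0xeef7 = 0x2211
One's complement: ~0x2211
Checksum = 0xddee


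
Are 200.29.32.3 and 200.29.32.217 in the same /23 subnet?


Mask: 255.255.254.0
200.29.32.3 AND mask = 200.29.32.0
200.29.32.217 AND mask = 200.29.32.0
Yes, same subnet (200.29.32.0)


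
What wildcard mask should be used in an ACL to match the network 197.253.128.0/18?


Subnet mask: 255.255.192.0
Wildcard = 255.255.255.255 - subnet mask
255 - 255 = 0
255 - 255 = 0
255 - 192 = 63
255 - 0 = 255
Wildcard: 0.0.63.255


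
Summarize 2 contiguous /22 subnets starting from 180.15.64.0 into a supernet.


Original prefix: /22
Number of subnets: 2 = 2^1
New prefix = 22 - 1 = 21
Supernet: 180.15.64.0/21


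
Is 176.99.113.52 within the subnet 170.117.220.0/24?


Subnet network: 170.117.220.0
Test IP AND mask: 176.99.113.0
No, 176.99.113.52 is not in 170.117.220.0/24


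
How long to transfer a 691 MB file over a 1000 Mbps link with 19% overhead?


Effective throughput = 1000 * (1 - 19/100) = 810 Mbps
File size in Mb = 691 * 8 = 5528 Mb
Time = 5528 / 810
Time = 6.8247 seconds


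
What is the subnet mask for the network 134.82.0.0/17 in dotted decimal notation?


/17 means 17 network bits, 15 host bits
Binary: 11111111111111111000000000000000
Mask: 255.255.128.0


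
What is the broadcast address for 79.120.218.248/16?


Network: 79.120.0.0/16
Host bits = 16
Set all host bits to 1:
Broadcast: 79.120.255.255


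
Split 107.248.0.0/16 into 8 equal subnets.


New prefix = 16 + 3 = 19
Each subnet has 8192 addresses
  107.248.0.0/19
  107.248.32.0/19
  107.248.64.0/19
  107.248.96.0/19
  107.248.128.0/19
  107.248.160.0/19
  107.248.192.0/19
  107.248.224.0/19
Subnets: 107.248.0.0/19, 107.248.32.0/19, 107.248.64.0/19, 107.248.96.0/19, 107.248.128.0/19, 107.248.160.0/19, 107.248.192.0/19, 107.248.224.0/19


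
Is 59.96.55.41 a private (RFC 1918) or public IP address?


RFC 1918 private ranges:
  10.0.0.0/8 (10.0.0.0 - 10.255.255.255)
  172.16.0.0/12 (172.16.0.0 - 172.31.255.255)
  192.168.0.0/16 (192.168.0.0 - 192.168.255.255)
Public (not in any RFC 1918 range)


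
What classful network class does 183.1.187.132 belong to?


First octet: 183
Binary: 10110111
10xxxxxx -> Class B (128-191)
Class B, default mask 255.255.0.0 (/16)


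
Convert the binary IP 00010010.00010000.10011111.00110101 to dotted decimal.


00010010 = 18
00010000 = 16
10011111 = 159
00110101 = 53
IP: 18.16.159.53


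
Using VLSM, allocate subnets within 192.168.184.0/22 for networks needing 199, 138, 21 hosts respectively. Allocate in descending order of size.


199 hosts -> /24 (254 usable): 192.168.184.0/24
138 hosts -> /24 (254 usable): 192.168.185.0/24
21 hosts -> /27 (30 usable): 192.168.186.0/27
Allocation: 192.168.184.0/24 (199 hosts, 254 usable); 192.168.185.0/24 (138 hosts, 254 usable); 192.168.186.0/27 (21 hosts, 30 usable)


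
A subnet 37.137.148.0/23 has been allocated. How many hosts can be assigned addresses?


Host bits = 32 - 23 = 9
Total addresses = 2^9 = 512
Usable = total - 2 (network and broadcast)
Usable hosts: 510
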